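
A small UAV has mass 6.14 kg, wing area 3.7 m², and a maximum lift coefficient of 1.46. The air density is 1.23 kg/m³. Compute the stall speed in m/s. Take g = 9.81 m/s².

V_stall = 4.26 m/s

At stall, lift equals weight: L = W = m·g = 6.14 × 9.81 = 60.23 N.
From L = ½ρV²S·CL,max = W: V_stall = √(2W/(ρSCL,max)) = √(2·60.23/(1.23·3.7·1.46))
V_stall = √18.13 = 4.26 m/s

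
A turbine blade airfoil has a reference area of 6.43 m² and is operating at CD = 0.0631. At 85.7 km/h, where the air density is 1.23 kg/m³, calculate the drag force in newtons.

D = 141 N

Convert speed: v = 85.7 km/h ÷ 3.6 = 23.81 m/s.
D = ½ρv²S·CD = ½ × 1.23 × 23.81² × 6.43 × 0.0631 = 141 N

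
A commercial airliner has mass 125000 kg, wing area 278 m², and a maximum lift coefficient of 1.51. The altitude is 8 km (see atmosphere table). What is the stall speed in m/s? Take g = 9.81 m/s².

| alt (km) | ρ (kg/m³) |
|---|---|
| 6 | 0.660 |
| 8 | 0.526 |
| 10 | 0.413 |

At 8 km, from the table: ρ = 0.526 kg/m³.
At stall, lift equals weight: L = W = m·g = 125000 × 9.81 = 1.226×10^6 N.
V_stall = √(2W/(ρ·S·CL,max)) = √(2 × 1.226×10^6 / (0.526 × 278 × 1.51))
V_stall = √11110 = 105 m/s

V_stall = 105 m/s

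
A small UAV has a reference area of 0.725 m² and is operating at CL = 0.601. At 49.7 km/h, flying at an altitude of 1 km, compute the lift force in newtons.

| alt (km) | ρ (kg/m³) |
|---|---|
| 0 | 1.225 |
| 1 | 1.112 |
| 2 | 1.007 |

At 1 km, from the table: ρ = 1.112 kg/m³.
Convert speed: v = 49.7 km/h ÷ 3.6 = 13.81 m/s.
Dynamic pressure q = ½ρv² = ½ × 1.112 × 13.81² = 106 Pa.
L = q·S·CL = 106 × 0.725 × 0.601 = 46.2 N

L = 46.2 N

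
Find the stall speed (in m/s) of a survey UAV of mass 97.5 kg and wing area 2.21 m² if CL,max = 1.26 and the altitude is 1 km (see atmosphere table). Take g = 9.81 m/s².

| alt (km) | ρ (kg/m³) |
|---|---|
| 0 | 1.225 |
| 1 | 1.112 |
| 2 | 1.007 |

V_stall = 24.9 m/s

At 1 km, from the table: ρ = 1.112 kg/m³.
At stall, lift equals weight: L = W = m·g = 97.5 × 9.81 = 956.5 N.
From L = ½ρV²S·CL,max = W: V_stall = √(2W/(ρSCL,max)) = √(2·956.5/(1.112·2.21·1.26))
V_stall = √617.8 = 24.9 m/s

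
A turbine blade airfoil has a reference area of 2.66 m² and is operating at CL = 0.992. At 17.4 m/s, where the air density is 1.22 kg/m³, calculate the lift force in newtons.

L = 487 N

Dynamic pressure q = ½ρv² = ½ × 1.22 × 17.4² = 184.7 Pa.
L = q·S·CL = 184.7 × 2.66 × 0.992 = 487 N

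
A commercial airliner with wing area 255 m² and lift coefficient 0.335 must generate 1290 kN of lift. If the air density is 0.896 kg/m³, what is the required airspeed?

L = ½ρv²S·CL ⇒ v = √(2L/(ρ·S·CL))
v = √(2 × 1.29×10^6 / (0.896 × 255 × 0.335)) = √33710 = 184 m/s

v = 184 m/s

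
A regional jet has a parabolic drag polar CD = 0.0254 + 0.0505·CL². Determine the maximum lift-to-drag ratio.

(L/D)max = 14

For CD = CD0 + K·CL², (L/D)max occurs at CL* = √(CD0/K) and equals 1/(2√(K·CD0)).
(L/D)max = 1/(2√(0.0505 × 0.0254)) = 1/(2 × 0.03581) = 14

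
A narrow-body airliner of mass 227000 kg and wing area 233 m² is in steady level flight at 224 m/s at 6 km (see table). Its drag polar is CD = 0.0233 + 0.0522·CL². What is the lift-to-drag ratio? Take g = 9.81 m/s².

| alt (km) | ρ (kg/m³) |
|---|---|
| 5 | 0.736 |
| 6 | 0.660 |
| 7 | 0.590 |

L/D = 14.2

At 6 km, from the table: ρ = 0.660 kg/m³.
Level flight ⇒ L = W = m·g = 227000 × 9.81 = 2.2269×10^6 N.
q = ½ρv² = ½ × 0.66 × 224² = 16560 Pa.
Required CL = L/(qS) = 2.2269×10^6/(16560·233) = 0.5772.
CD = 0.0233 + 0.0522 × 0.5772² = 0.04069.
L/D = CL/CD = 0.5772 / 0.04069 = 14.2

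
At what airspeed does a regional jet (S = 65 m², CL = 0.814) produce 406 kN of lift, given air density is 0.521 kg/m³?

v = 172 m/s

L = ½ρv²S·CL ⇒ v = √(2L/(ρ·S·CL))
v = √(2 × 4.06×10^5 / (0.521 × 65 × 0.814)) = √29460 = 172 m/s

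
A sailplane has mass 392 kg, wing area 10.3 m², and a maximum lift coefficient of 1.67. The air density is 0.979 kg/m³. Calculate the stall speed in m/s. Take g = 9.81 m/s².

Weight W = mg = 392 × 9.81 = 3846 N.
From L = ½ρV²S·CL,max = W: V_stall = √(2W/(ρSCL,max)) = √(2·3846/(0.979·10.3·1.67))
V_stall = √456.7 = 21.4 m/s

V_stall = 21.4 m/s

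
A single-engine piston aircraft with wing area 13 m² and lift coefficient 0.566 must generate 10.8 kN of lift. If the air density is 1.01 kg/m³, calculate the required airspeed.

L = ½ρv²S·CL ⇒ v = √(2L/(ρ·S·CL))
v = √(2 × 10800 / (1.01 × 13 × 0.566)) = √2907 = 53.9 m/s

v = 53.9 m/s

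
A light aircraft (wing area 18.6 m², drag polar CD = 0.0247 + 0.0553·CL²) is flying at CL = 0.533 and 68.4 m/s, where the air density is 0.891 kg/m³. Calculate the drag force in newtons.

CD = 0.0247 + 0.0553 × 0.533² = 0.04041
D = ½ρv²S·CD = ½ × 0.891 × 68.4² × 18.6 × 0.04041 = 1570 N

D = 1570 N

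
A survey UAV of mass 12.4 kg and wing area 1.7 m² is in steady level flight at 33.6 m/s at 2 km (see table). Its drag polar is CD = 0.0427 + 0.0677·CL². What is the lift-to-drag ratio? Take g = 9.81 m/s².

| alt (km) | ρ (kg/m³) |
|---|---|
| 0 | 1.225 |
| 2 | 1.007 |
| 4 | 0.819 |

At 2 km, from the table: ρ = 1.007 kg/m³.
Weight W = mg = 12.4 × 9.81 = 121.64 N; in level flight L = W.
q = ½ρv² = ½ × 1.007 × 33.6² = 568.4 Pa.
CL = 2W/(ρv²S) = 2×121.64/(1.007×33.6²×1.7) = 0.1259.
CD = 0.0427 + 0.0677 × 0.1259² = 0.04377.
L/D = CL/CD = 0.1259 / 0.04377 = 2.88

L/D = 2.88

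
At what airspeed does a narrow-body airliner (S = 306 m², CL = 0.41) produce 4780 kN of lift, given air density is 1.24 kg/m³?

L = ½ρv²S·CL ⇒ v = √(2L/(ρ·S·CL))
v = √(2 × 4.78×10^6 / (1.24 × 306 × 0.41)) = √61450 = 248 m/s

v = 248 m/s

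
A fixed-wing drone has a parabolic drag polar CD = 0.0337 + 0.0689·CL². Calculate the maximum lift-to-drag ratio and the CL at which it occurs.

(L/D)max = 10.4, at CL = 0.699

For CD = CD0 + K·CL², (L/D)max occurs at CL* = √(CD0/K) and equals 1/(2√(K·CD0)).
(L/D)max = 1/(2√(0.0689 × 0.0337)) = 1/(2 × 0.04819) = 10.4
CL* = √(0.0337/0.0689) = 0.699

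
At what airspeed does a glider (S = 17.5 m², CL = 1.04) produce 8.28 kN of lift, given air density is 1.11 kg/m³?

v = 28.6 m/s

L = ½ρv²S·CL ⇒ v = √(2L/(ρ·S·CL))
v = √(2 × 8280 / (1.11 × 17.5 × 1.04)) = √819.7 = 28.6 m/s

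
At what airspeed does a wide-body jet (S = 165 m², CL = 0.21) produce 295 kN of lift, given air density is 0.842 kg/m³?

v = 142 m/s

L = ½ρv²S·CL ⇒ v = √(2L/(ρ·S·CL))
v = √(2 × 2.95×10^5 / (0.842 × 165 × 0.21)) = √20220 = 142 m/s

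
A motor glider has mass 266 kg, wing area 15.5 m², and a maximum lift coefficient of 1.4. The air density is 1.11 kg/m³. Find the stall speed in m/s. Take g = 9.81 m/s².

Weight W = mg = 266 × 9.81 = 2609 N.
From L = ½ρV²S·CL,max = W: V_stall = √(2W/(ρSCL,max)) = √(2·2609/(1.11·15.5·1.4))
V_stall = √216.7 = 14.7 m/s

V_stall = 14.7 m/s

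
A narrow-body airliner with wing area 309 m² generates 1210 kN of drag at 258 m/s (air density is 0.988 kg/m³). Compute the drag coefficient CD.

CD = 0.119

From D = ½ρv²S·CD, rearranging gives CD = 2D/(ρv²S).
CD = 2 × 1.21×10^6 / (0.988 × 258² × 309) = 0.119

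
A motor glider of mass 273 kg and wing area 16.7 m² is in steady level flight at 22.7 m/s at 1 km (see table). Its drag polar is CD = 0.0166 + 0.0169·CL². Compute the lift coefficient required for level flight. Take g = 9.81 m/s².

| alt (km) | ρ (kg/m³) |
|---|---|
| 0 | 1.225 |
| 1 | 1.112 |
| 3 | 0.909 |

CL = 0.56

At 1 km, from the table: ρ = 1.112 kg/m³.
Weight W = mg = 273 × 9.81 = 2678.1 N; in level flight L = W.
q = ½ρv² = ½ × 1.112 × 22.7² = 286.5 Pa.
CL = 2W/(ρv²S) = 2×2678.1/(1.112×22.7²×16.7) = 0.5597.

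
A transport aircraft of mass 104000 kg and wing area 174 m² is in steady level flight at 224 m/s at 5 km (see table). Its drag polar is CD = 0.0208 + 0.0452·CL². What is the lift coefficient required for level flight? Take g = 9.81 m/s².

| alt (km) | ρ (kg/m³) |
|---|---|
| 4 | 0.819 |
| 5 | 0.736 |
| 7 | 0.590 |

CL = 0.318

At 5 km, from the table: ρ = 0.736 kg/m³.
Weight W = mg = 104000 × 9.81 = 1.0202×10^6 N; in level flight L = W.
q = ½ρv² = ½ × 0.736 × 224² = 18460 Pa.
Required CL = L/(qS) = 1.0202×10^6/(18460·174) = 0.3175.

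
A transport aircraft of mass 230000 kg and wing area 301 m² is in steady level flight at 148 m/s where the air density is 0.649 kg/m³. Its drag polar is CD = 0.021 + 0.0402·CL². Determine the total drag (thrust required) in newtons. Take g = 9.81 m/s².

D = 1.41×10^5 N

Level flight ⇒ L = W = m·g = 230000 × 9.81 = 2.2563×10^6 N.
Dynamic pressure q = 0.5 × 0.649 × 148² = 7108 Pa.
CL = W/(q·S) = 2.2563×10^6 / (7108 × 301) = 1.055.
CD = 0.021 + 0.0402 × 1.055² = 0.06571.
D = q·S·CD = 7108 × 301 × 0.06571 = 1.406×10^5 N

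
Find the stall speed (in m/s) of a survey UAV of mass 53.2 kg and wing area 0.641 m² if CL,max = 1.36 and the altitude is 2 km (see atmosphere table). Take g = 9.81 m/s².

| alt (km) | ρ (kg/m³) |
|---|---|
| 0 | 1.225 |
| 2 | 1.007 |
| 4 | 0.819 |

V_stall = 34.5 m/s

At 2 km, from the table: ρ = 1.007 kg/m³.
Weight W = mg = 53.2 × 9.81 = 521.9 N.
V_stall = √(2W/(ρ·S·CL,max)) = √(2 × 521.9 / (1.007 × 0.641 × 1.36))
V_stall = √1189 = 34.5 m/s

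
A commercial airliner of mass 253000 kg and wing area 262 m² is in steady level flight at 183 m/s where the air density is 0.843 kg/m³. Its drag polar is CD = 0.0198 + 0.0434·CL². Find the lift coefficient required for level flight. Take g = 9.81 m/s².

CL = 0.671

Level flight ⇒ L = W = m·g = 253000 × 9.81 = 2.4819×10^6 N.
q = ½ρv² = ½ × 0.843 × 183² = 14120 Pa.
CL = W/(q·S) = 2.4819×10^6 / (14120 × 262) = 0.6711.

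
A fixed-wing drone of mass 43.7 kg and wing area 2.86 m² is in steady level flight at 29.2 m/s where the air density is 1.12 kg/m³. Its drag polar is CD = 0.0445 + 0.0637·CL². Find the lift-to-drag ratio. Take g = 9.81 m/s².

Level flight ⇒ L = W = m·g = 43.7 × 9.81 = 428.7 N.
q = ½ρv² = ½ × 1.12 × 29.2² = 477.5 Pa.
CL = W/(q·S) = 428.7 / (477.5 × 2.86) = 0.3139.
CD = 0.0445 + 0.0637 × 0.3139² = 0.05078.
L/D = CL/CD = 0.3139 / 0.05078 = 6.18

L/D = 6.18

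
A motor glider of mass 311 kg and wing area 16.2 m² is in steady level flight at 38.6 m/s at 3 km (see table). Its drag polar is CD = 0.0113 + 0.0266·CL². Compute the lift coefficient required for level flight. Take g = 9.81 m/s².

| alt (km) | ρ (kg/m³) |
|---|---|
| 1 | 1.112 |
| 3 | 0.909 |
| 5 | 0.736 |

CL = 0.278

At 3 km, from the table: ρ = 0.909 kg/m³.
Level flight ⇒ L = W = m·g = 311 × 9.81 = 3050.9 N.
Dynamic pressure q = 0.5 × 0.909 × 38.6² = 677.2 Pa.
Required CL = L/(qS) = 3050.9/(677.2·16.2) = 0.2781.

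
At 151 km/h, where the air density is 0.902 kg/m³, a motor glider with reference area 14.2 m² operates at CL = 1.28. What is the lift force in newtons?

Convert speed: v = 151 km/h ÷ 3.6 = 41.94 m/s.
L = ½ρv²S·CL = ½ × 0.902 × 41.94² × 14.2 × 1.28 = 14400 N ≈ 14.4 kN

L = 14400 N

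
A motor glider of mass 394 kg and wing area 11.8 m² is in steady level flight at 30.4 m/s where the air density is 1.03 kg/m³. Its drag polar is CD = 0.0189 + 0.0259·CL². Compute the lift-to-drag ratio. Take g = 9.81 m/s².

L/D = 22.1

In steady level flight, lift balances weight: W = mg = 394 × 9.81 = 3865.1 N.
q = ½ρv² = ½ × 1.03 × 30.4² = 475.9 Pa.
CL = 2W/(ρv²S) = 2×3865.1/(1.03×30.4²×11.8) = 0.6882.
CD = 0.0189 + 0.0259 × 0.6882² = 0.03117.
L/D = CL/CD = 0.6882 / 0.03117 = 22.1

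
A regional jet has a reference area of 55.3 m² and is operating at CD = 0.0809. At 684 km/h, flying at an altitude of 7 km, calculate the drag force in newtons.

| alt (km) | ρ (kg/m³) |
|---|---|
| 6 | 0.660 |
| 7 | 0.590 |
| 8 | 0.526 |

At 7 km, from the table: ρ = 0.590 kg/m³.
Convert speed: v = 684 km/h ÷ 3.6 = 190 m/s.
D = ½ρv²S·CD = ½ × 0.59 × 190² × 55.3 × 0.0809 = 47600 N ≈ 47.6 kN

D = 47600 N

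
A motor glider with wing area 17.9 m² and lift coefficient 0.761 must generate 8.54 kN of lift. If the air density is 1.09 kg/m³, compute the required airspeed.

v = 33.9 m/s

L = ½ρv²S·CL ⇒ v = √(2L/(ρ·S·CL))
v = √(2 × 8540 / (1.09 × 17.9 × 0.761)) = √1150 = 33.9 m/s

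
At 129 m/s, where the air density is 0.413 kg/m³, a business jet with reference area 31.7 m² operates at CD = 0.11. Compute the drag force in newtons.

D = 12000 N

Dynamic pressure q = ½ρv² = ½ × 0.413 × 129² = 3436 Pa.
D = q·S·CD = 3436 × 31.7 × 0.11 = 12000 N ≈ 12 kN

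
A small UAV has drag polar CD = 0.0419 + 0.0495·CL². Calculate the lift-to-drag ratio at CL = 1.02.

CD = 0.0419 + 0.0495 × 1.02² = 0.0934
L/D = CL/CD = 1.02 / 0.0934 = 10.9

L/D = 10.9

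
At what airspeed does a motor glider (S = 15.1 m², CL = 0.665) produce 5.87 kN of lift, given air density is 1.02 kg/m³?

v = 33.9 m/s

L = ½ρv²S·CL ⇒ v = √(2L/(ρ·S·CL))
v = √(2 × 5870 / (1.02 × 15.1 × 0.665)) = √1146 = 33.9 m/s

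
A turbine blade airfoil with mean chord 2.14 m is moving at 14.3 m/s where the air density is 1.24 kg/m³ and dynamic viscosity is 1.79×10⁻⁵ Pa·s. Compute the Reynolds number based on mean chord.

Re = 2.12×10^6

Re = ρ·v·c/μ = 1.24 × 14.3 × 2.14 / (1.79×10⁻⁵) = 2.12×10^6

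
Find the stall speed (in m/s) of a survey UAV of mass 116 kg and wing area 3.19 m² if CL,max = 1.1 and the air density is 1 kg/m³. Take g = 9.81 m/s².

V_stall = 25.5 m/s

Stall occurs when L = W at CL,max. W = mg = 116 × 9.81 = 1138 N.
From L = ½ρV²S·CL,max = W: V_stall = √(2W/(ρSCL,max)) = √(2·1138/(1·3.19·1.1))
V_stall = √648.6 = 25.5 m/s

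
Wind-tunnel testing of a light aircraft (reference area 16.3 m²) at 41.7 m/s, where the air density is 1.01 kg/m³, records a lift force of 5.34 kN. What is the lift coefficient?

From L = ½ρv²S·CL, rearranging gives CL = 2L/(ρv²S).
CL = 2 × 5340 / (1.01 × 41.7² × 16.3) = 0.373

CL = 0.373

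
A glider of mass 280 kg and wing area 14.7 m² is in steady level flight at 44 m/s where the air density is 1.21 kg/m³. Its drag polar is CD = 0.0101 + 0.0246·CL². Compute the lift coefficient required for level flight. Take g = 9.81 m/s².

In steady level flight, lift balances weight: W = mg = 280 × 9.81 = 2746.8 N.
Dynamic pressure q = 0.5 × 1.21 × 44² = 1171 Pa.
Required CL = L/(qS) = 2746.8/(1171·14.7) = 0.1595.

CL = 0.16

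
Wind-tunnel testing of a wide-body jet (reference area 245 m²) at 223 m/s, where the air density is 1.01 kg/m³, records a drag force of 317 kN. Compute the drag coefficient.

From D = ½ρv²S·CD, rearranging gives CD = 2D/(ρv²S).
CD = 2 × 3.17×10^5 / (1.01 × 223² × 245) = 0.0515

CD = 0.0515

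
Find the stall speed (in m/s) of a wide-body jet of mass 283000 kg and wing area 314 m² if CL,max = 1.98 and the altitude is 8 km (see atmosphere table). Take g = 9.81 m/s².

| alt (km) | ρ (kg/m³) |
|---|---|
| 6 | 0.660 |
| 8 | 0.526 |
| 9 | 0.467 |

V_stall = 130 m/s

At 8 km, from the table: ρ = 0.526 kg/m³.
Stall occurs when L = W at CL,max. W = mg = 283000 × 9.81 = 2.776×10^6 N.
V_stall = √(2W/(ρ·S·CL,max)) = √(2 × 2.776×10^6 / (0.526 × 314 × 1.98))
V_stall = √16980 = 130 m/s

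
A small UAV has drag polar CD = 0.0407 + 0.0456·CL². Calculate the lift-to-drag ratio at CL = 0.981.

L/D = 11.6

CD = 0.0407 + 0.0456 × 0.981² = 0.08458
L/D = CL/CD = 0.981 / 0.08458 = 11.6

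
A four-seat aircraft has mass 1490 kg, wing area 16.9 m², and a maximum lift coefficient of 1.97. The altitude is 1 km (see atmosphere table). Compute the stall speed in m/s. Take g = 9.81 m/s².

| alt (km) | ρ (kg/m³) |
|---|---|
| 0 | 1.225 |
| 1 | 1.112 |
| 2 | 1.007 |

V_stall = 28.1 m/s

At 1 km, from the table: ρ = 1.112 kg/m³.
At stall, lift equals weight: L = W = m·g = 1490 × 9.81 = 14620 N.
From L = ½ρV²S·CL,max = W: V_stall = √(2W/(ρSCL,max)) = √(2·14620/(1.112·16.9·1.97))
V_stall = √789.6 = 28.1 m/s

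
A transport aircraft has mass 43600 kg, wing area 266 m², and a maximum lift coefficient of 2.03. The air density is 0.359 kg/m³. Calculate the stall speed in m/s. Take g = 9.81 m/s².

V_stall = 66.4 m/s

Weight W = mg = 43600 × 9.81 = 4.277×10^5 N.
V_stall = √(2W/(ρ·S·CL,max)) = √(2 × 4.277×10^5 / (0.359 × 266 × 2.03))
V_stall = √4413 = 66.4 m/s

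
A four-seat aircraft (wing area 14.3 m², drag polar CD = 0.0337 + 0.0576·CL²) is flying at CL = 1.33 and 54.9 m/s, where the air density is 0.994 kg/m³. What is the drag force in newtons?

D = 2900 N

CD = 0.0337 + 0.0576 × 1.33² = 0.1356
D = ½ρv²S·CD = ½ × 0.994 × 54.9² × 14.3 × 0.1356 = 2900 N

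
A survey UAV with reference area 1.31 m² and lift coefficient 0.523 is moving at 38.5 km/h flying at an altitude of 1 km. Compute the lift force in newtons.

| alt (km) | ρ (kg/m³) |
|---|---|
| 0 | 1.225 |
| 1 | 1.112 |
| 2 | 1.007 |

At 1 km, from the table: ρ = 1.112 kg/m³.
Convert speed: v = 38.5 km/h ÷ 3.6 = 10.69 m/s.
L = ½ρv²S·CL = ½ × 1.112 × 10.69² × 1.31 × 0.523 = 43.6 N

L = 43.6 N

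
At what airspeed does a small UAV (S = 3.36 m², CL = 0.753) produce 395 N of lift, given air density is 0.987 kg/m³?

L = ½ρv²S·CL ⇒ v = √(2L/(ρ·S·CL))
v = √(2 × 395 / (0.987 × 3.36 × 0.753)) = √316.4 = 17.8 m/s

v = 17.8 m/s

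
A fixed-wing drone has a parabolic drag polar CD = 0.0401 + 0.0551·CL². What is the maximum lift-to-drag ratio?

For CD = CD0 + K·CL², (L/D)max occurs at CL* = √(CD0/K) and equals 1/(2√(K·CD0)).
(L/D)max = 1/(2√(0.0551 × 0.0401)) = 1/(2 × 0.04701) = 10.6

(L/D)max = 10.6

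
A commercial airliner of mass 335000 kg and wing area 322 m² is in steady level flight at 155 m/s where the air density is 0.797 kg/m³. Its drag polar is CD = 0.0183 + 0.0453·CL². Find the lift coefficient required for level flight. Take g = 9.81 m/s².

CL = 1.07

In steady level flight, lift balances weight: W = mg = 335000 × 9.81 = 3.2864×10^6 N.
Dynamic pressure q = 0.5 × 0.797 × 155² = 9574 Pa.
CL = W/(q·S) = 3.2864×10^6 / (9574 × 322) = 1.066.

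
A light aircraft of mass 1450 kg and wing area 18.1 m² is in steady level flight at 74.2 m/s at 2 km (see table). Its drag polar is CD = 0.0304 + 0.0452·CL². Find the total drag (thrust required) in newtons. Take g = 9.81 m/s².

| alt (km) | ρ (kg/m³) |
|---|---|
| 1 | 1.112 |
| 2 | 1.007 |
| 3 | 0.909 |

At 2 km, from the table: ρ = 1.007 kg/m³.
Level flight ⇒ L = W = m·g = 1450 × 9.81 = 14224 N.
Dynamic pressure q = 0.5 × 1.007 × 74.2² = 2772 Pa.
CL = W/(q·S) = 14224 / (2772 × 18.1) = 0.2835.
CD = 0.0304 + 0.0452 × 0.2835² = 0.03403.
D = q·S·CD = 2772 × 18.1 × 0.03403 = 1708 N

D = 1710 N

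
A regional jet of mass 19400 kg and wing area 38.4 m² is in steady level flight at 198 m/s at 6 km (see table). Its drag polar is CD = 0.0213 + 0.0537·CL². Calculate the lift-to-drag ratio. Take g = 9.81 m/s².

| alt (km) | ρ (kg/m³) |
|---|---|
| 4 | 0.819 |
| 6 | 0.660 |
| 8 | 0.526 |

At 6 km, from the table: ρ = 0.660 kg/m³.
Level flight ⇒ L = W = m·g = 19400 × 9.81 = 1.9031×10^5 N.
Dynamic pressure q = 0.5 × 0.66 × 198² = 12940 Pa.
CL = W/(q·S) = 1.9031×10^5 / (12940 × 38.4) = 0.3831.
CD = 0.0213 + 0.0537 × 0.3831² = 0.02918.
L/D = CL/CD = 0.3831 / 0.02918 = 13.1

L/D = 13.1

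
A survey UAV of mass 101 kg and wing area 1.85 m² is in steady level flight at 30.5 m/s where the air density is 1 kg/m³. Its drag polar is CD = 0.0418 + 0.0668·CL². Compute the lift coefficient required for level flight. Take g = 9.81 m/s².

Level flight ⇒ L = W = m·g = 101 × 9.81 = 990.81 N.
Dynamic pressure q = 0.5 × 1 × 30.5² = 465.1 Pa.
CL = W/(q·S) = 990.81 / (465.1 × 1.85) = 1.151.

CL = 1.15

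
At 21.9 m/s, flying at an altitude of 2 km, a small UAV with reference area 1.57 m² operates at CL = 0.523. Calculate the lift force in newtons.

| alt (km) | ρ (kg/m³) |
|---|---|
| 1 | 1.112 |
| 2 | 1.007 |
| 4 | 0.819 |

L = 198 N

At 2 km, from the table: ρ = 1.007 kg/m³.
Dynamic pressure q = ½ρv² = ½ × 1.007 × 21.9² = 241.5 Pa.
L = q·S·CL = 241.5 × 1.57 × 0.523 = 198 N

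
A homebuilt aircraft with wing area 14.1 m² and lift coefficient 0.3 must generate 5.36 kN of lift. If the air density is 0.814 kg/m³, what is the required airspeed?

L = ½ρv²S·CL ⇒ v = √(2L/(ρ·S·CL))
v = √(2 × 5360 / (0.814 × 14.1 × 0.3)) = √3113 = 55.8 m/s

v = 55.8 m/s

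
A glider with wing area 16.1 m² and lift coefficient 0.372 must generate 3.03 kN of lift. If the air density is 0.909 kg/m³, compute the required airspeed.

L = ½ρv²S·CL ⇒ v = √(2L/(ρ·S·CL))
v = √(2 × 3030 / (0.909 × 16.1 × 0.372)) = √1113 = 33.4 m/s

v = 33.4 m/s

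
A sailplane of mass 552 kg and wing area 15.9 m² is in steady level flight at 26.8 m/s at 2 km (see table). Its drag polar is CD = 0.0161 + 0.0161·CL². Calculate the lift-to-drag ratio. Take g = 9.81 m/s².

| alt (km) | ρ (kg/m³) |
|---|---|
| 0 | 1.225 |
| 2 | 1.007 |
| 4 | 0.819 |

L/D = 31

At 2 km, from the table: ρ = 1.007 kg/m³.
Weight W = mg = 552 × 9.81 = 5415.1 N; in level flight L = W.
Dynamic pressure q = 0.5 × 1.007 × 26.8² = 361.6 Pa.
Required CL = L/(qS) = 5415.1/(361.6·15.9) = 0.9418.
CD = 0.0161 + 0.0161 × 0.9418² = 0.03038.
L/D = CL/CD = 0.9418 / 0.03038 = 31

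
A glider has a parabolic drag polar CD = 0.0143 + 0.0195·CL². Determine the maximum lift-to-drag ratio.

(L/D)max = 29.9

For CD = CD0 + K·CL², (L/D)max occurs at CL* = √(CD0/K) and equals 1/(2√(K·CD0)).
(L/D)max = 1/(2√(0.0195 × 0.0143)) = 1/(2 × 0.0167) = 29.9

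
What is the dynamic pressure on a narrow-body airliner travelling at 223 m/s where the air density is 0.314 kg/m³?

q = ½ρv² = ½ × 0.314 × 223² = 7810 Pa

q = 7810 Pa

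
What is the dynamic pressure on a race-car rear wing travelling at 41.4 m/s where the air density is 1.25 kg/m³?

q = ½ρv² = ½ × 1.25 × 41.4² = 1070 Pa

q = 1070 Pa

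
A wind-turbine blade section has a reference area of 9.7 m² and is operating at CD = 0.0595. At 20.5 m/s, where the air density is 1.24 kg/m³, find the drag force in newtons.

D = ½ρv²S·CD = ½ × 1.24 × 20.5² × 9.7 × 0.0595 = 150 N

D = 150 N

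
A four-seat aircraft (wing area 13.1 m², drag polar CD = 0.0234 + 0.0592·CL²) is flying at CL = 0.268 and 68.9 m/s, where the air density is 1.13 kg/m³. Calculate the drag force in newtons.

CD = 0.0234 + 0.0592 × 0.268² = 0.02765
D = ½ρv²S·CD = ½ × 1.13 × 68.9² × 13.1 × 0.02765 = 972 N

D = 972 N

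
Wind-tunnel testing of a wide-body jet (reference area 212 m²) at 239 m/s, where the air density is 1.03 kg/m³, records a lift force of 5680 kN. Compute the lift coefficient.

From L = ½ρv²S·CL, rearranging gives CL = 2L/(ρv²S).
CL = 2 × 5.68×10^6 / (1.03 × 239² × 212) = 0.911

CL = 0.911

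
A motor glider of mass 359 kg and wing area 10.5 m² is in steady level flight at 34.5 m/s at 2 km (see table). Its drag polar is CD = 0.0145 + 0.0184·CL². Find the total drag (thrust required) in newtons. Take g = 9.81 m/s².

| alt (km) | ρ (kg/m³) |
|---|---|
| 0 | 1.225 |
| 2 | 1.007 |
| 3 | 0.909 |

At 2 km, from the table: ρ = 1.007 kg/m³.
In steady level flight, lift balances weight: W = mg = 359 × 9.81 = 3521.8 N.
Dynamic pressure q = 0.5 × 1.007 × 34.5² = 599.3 Pa.
CL = 2W/(ρv²S) = 2×3521.8/(1.007×34.5²×10.5) = 0.5597.
CD = 0.0145 + 0.0184 × 0.5597² = 0.02026.
D = q·S·CD = 599.3 × 10.5 × 0.02026 = 127.5 N

D = 128 N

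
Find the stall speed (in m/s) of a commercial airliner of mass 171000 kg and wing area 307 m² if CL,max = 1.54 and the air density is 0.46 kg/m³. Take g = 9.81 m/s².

Weight W = mg = 171000 × 9.81 = 1.678×10^6 N.
V_stall = √(2W/(ρ·S·CL,max)) = √(2 × 1.678×10^6 / (0.46 × 307 × 1.54))
V_stall = √15430 = 124 m/s

V_stall = 124 m/s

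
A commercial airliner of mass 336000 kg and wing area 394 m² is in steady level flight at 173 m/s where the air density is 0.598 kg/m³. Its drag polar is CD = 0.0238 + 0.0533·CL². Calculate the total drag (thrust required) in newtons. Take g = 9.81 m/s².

D = 2.48×10^5 N

Weight W = mg = 336000 × 9.81 = 3.2962×10^6 N; in level flight L = W.
Dynamic pressure q = 0.5 × 0.598 × 173² = 8949 Pa.
Required CL = L/(qS) = 3.2962×10^6/(8949·394) = 0.9349.
CD = 0.0238 + 0.0533 × 0.9349² = 0.07038.
D = q·S·CD = 8949 × 394 × 0.07038 = 2.482×10^5 N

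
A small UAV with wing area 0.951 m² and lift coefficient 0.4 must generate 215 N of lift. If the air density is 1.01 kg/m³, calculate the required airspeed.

L = ½ρv²S·CL ⇒ v = √(2L/(ρ·S·CL))
v = √(2 × 215 / (1.01 × 0.951 × 0.4)) = √1119 = 33.5 m/s

v = 33.5 m/s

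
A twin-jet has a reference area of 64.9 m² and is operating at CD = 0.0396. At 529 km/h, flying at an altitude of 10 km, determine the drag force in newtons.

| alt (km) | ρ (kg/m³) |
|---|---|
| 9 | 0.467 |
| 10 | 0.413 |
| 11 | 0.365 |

At 10 km, from the table: ρ = 0.413 kg/m³.
Convert speed: v = 529 km/h ÷ 3.6 = 146.9 m/s.
D = ½ρv²S·CD = ½ × 0.413 × 146.9² × 64.9 × 0.0396 = 11500 N ≈ 11.5 kN

D = 11500 N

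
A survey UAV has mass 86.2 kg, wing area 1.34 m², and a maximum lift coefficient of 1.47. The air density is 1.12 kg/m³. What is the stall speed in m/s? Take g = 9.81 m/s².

Weight W = mg = 86.2 × 9.81 = 845.6 N.
V_stall = √(2W/(ρ·S·CL,max)) = √(2 × 845.6 / (1.12 × 1.34 × 1.47))
V_stall = √766.6 = 27.7 m/s

V_stall = 27.7 m/s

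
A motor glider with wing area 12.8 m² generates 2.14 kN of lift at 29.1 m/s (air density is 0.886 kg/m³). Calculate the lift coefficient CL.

CL = 0.446

From L = ½ρv²S·CL, rearranging gives CL = 2L/(ρv²S).
CL = 2 × 2140 / (0.886 × 29.1² × 12.8) = 0.446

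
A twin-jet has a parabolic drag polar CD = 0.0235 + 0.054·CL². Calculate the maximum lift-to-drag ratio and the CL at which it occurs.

For CD = CD0 + K·CL², (L/D)max occurs at CL* = √(CD0/K) and equals 1/(2√(K·CD0)).
(L/D)max = 1/(2√(0.054 × 0.0235)) = 1/(2 × 0.03562) = 14
CL* = √(0.0235/0.054) = 0.66

(L/D)max = 14, at CL = 0.66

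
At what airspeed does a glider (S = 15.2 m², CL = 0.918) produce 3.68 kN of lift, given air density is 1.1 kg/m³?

v = 21.9 m/s

L = ½ρv²S·CL ⇒ v = √(2L/(ρ·S·CL))
v = √(2 × 3680 / (1.1 × 15.2 × 0.918)) = √479.5 = 21.9 m/s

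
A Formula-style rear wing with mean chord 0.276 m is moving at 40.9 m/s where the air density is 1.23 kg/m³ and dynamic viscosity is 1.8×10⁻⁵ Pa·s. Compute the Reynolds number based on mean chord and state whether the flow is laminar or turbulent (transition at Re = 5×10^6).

Re = 7.71×10^5 (laminar)

Re = ρ·v·c/μ = 1.23 × 40.9 × 0.276 / (1.8×10⁻⁵) = 7.71×10^5
Since 7.71×10^5 < 5×10^6, the flow is laminar.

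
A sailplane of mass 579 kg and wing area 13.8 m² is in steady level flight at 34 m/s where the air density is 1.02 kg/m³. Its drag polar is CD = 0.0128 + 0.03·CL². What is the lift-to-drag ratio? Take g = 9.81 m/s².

L/D = 25.5

Level flight ⇒ L = W = m·g = 579 × 9.81 = 5680 N.
q = ½ρv² = ½ × 1.02 × 34² = 589.6 Pa.
Required CL = L/(qS) = 5680/(589.6·13.8) = 0.6981.
CD = 0.0128 + 0.03 × 0.6981² = 0.02742.
L/D = CL/CD = 0.6981 / 0.02742 = 25.5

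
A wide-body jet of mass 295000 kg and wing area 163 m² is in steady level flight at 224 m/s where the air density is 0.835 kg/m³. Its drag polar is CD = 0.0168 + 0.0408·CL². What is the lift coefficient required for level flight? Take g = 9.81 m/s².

CL = 0.848

Weight W = mg = 295000 × 9.81 = 2.894×10^6 N; in level flight L = W.
Dynamic pressure q = 0.5 × 0.835 × 224² = 20950 Pa.
CL = 2W/(ρv²S) = 2×2.894×10^6/(0.835×224²×163) = 0.8475.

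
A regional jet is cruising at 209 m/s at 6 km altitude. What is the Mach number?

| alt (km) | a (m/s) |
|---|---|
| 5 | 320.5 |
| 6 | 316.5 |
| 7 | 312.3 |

At 6 km, from the table: a = 316.5 m/s.
M = v/a = 209 / 316.5 = 0.66

M = 0.66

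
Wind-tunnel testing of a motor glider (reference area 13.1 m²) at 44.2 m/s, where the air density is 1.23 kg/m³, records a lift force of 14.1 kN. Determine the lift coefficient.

CL = 0.896

From L = ½ρv²S·CL, rearranging gives CL = 2L/(ρv²S).
CL = 2 × 14100 / (1.23 × 44.2² × 13.1) = 0.896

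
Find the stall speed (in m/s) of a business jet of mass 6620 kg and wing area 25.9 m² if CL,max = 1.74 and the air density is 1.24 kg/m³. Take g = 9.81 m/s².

Weight W = mg = 6620 × 9.81 = 64940 N.
From L = ½ρV²S·CL,max = W: V_stall = √(2W/(ρSCL,max)) = √(2·64940/(1.24·25.9·1.74))
V_stall = √2324 = 48.2 m/s

V_stall = 48.2 m/s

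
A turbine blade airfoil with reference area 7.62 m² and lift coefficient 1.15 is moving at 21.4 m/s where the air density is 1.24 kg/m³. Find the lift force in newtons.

L = 2490 N

L = ½ρv²S·CL = ½ × 1.24 × 21.4² × 7.62 × 1.15 = 2490 N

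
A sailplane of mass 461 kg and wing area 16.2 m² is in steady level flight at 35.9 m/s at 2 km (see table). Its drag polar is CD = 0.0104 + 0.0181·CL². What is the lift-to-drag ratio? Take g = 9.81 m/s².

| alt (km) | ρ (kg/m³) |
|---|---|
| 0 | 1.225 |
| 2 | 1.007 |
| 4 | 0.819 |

At 2 km, from the table: ρ = 1.007 kg/m³.
Weight W = mg = 461 × 9.81 = 4522.4 N; in level flight L = W.
Dynamic pressure q = 0.5 × 1.007 × 35.9² = 648.9 Pa.
Required CL = L/(qS) = 4522.4/(648.9·16.2) = 0.4302.
CD = 0.0104 + 0.0181 × 0.4302² = 0.01375.
L/D = CL/CD = 0.4302 / 0.01375 = 31.3

L/D = 31.3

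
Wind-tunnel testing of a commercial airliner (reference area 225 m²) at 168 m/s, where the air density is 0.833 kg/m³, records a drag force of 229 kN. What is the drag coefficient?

CD = 0.0866

From D = ½ρv²S·CD, rearranging gives CD = 2D/(ρv²S).
CD = 2 × 2.29×10^5 / (0.833 × 168² × 225) = 0.0866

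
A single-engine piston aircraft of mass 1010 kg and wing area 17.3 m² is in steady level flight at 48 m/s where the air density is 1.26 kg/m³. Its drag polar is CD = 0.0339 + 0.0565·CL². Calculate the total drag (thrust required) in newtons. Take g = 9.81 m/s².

Weight W = mg = 1010 × 9.81 = 9908.1 N; in level flight L = W.
Dynamic pressure q = 0.5 × 1.26 × 48² = 1452 Pa.
CL = W/(q·S) = 9908.1 / (1452 × 17.3) = 0.3946.
CD = 0.0339 + 0.0565 × 0.3946² = 0.0427.
D = q·S·CD = 1452 × 17.3 × 0.0427 = 1072 N

D = 1070 N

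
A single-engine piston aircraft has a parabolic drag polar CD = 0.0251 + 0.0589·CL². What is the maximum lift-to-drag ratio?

(L/D)max = 13

For CD = CD0 + K·CL², (L/D)max occurs at CL* = √(CD0/K) and equals 1/(2√(K·CD0)).
(L/D)max = 1/(2√(0.0589 × 0.0251)) = 1/(2 × 0.03845) = 13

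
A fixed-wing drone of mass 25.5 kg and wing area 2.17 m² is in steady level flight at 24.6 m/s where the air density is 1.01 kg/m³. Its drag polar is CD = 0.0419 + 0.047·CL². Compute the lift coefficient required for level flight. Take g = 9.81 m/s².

Level flight ⇒ L = W = m·g = 25.5 × 9.81 = 250.16 N.
q = ½ρv² = ½ × 1.01 × 24.6² = 305.6 Pa.
CL = 2W/(ρv²S) = 2×250.16/(1.01×24.6²×2.17) = 0.3772.

CL = 0.377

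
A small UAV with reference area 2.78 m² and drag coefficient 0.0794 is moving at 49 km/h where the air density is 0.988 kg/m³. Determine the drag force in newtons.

D = 20.2 N

Convert speed: v = 49 km/h ÷ 3.6 = 13.61 m/s.
Dynamic pressure q = ½ρv² = ½ × 0.988 × 13.61² = 91.52 Pa.
D = q·S·CD = 91.52 × 2.78 × 0.0794 = 20.2 N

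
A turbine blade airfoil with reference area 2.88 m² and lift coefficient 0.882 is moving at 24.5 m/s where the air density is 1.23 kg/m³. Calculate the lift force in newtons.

L = ½ρv²S·CL = ½ × 1.23 × 24.5² × 2.88 × 0.882 = 938 N

L = 938 N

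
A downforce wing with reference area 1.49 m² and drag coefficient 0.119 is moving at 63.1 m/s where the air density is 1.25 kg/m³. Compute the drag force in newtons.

D = 441 N

D = ½ρv²S·CD = ½ × 1.25 × 63.1² × 1.49 × 0.119 = 441 N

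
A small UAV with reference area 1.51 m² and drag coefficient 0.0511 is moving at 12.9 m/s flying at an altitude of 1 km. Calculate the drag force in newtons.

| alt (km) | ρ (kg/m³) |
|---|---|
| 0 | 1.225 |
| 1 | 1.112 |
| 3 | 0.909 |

At 1 km, from the table: ρ = 1.112 kg/m³.
Dynamic pressure q = ½ρv² = ½ × 1.112 × 12.9² = 92.52 Pa.
D = q·S·CD = 92.52 × 1.51 × 0.0511 = 7.14 N

D = 7.14 N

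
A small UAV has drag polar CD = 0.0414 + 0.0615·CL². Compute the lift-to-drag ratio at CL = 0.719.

CD = 0.0414 + 0.0615 × 0.719² = 0.07319
L/D = CL/CD = 0.719 / 0.07319 = 9.82

L/D = 9.82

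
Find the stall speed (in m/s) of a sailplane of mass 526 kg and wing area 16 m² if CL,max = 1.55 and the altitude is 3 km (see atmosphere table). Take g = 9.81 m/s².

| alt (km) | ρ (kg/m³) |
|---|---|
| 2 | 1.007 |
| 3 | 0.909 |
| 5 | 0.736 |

At 3 km, from the table: ρ = 0.909 kg/m³.
Weight W = mg = 526 × 9.81 = 5160 N.
From L = ½ρV²S·CL,max = W: V_stall = √(2W/(ρSCL,max)) = √(2·5160/(0.909·16·1.55))
V_stall = √457.8 = 21.4 m/s

V_stall = 21.4 m/s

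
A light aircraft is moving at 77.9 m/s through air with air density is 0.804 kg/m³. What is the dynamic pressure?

q = 2440 Pa

q = ½ρv² = ½ × 0.804 × 77.9² = 2440 Pa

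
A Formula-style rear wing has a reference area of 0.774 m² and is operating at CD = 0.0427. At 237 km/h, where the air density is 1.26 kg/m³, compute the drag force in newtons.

Convert speed: v = 237 km/h ÷ 3.6 = 65.83 m/s.
Dynamic pressure q = ½ρv² = ½ × 1.26 × 65.83² = 2730 Pa.
D = q·S·CD = 2730 × 0.774 × 0.0427 = 90.2 N

D = 90.2 N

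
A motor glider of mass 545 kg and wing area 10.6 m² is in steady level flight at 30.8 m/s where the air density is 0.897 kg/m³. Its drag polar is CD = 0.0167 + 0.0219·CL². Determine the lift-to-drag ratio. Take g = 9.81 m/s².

In steady level flight, lift balances weight: W = mg = 545 × 9.81 = 5346.4 N.
q = ½ρv² = ½ × 0.897 × 30.8² = 425.5 Pa.
CL = 2W/(ρv²S) = 2×5346.4/(0.897×30.8²×10.6) = 1.185.
CD = 0.0167 + 0.0219 × 1.185² = 0.04748.
L/D = CL/CD = 1.185 / 0.04748 = 25

L/D = 25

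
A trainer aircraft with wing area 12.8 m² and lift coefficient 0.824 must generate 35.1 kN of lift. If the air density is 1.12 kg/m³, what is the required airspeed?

L = ½ρv²S·CL ⇒ v = √(2L/(ρ·S·CL))
v = √(2 × 35100 / (1.12 × 12.8 × 0.824)) = √5943 = 77.1 m/s

v = 77.1 m/s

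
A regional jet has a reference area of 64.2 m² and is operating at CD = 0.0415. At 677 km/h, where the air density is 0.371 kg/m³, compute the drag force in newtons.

D = 17500 N

Convert speed: v = 677 km/h ÷ 3.6 = 188.1 m/s.
Dynamic pressure q = ½ρv² = ½ × 0.371 × 188.1² = 6560 Pa.
D = q·S·CD = 6560 × 64.2 × 0.0415 = 17500 N ≈ 17.5 kN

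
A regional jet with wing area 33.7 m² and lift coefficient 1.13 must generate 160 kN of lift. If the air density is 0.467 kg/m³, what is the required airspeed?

v = 134 m/s

L = ½ρv²S·CL ⇒ v = √(2L/(ρ·S·CL))
v = √(2 × 1.6×10^5 / (0.467 × 33.7 × 1.13)) = √17990 = 134 m/s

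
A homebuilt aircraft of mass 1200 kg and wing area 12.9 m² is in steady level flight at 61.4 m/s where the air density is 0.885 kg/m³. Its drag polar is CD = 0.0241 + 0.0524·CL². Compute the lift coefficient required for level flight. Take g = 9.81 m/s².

CL = 0.547

In steady level flight, lift balances weight: W = mg = 1200 × 9.81 = 11772 N.
Dynamic pressure q = 0.5 × 0.885 × 61.4² = 1668 Pa.
Required CL = L/(qS) = 11772/(1668·12.9) = 0.547.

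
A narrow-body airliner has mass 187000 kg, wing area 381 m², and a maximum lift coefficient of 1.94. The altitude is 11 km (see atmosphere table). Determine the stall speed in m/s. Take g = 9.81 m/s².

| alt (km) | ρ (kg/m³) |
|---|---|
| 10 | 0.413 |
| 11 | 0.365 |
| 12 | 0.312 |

At 11 km, from the table: ρ = 0.365 kg/m³.
Stall occurs when L = W at CL,max. W = mg = 187000 × 9.81 = 1.834×10^6 N.
V_stall = √(2W/(ρ·S·CL,max)) = √(2 × 1.834×10^6 / (0.365 × 381 × 1.94))
V_stall = √13600 = 117 m/s

V_stall = 117 m/s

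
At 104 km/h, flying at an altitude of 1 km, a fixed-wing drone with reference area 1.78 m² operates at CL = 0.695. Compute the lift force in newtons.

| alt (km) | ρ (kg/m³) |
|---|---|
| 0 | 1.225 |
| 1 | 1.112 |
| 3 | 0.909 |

At 1 km, from the table: ρ = 1.112 kg/m³.
Convert speed: v = 104 km/h ÷ 3.6 = 28.89 m/s.
L = ½ρv²S·CL = ½ × 1.112 × 28.89² × 1.78 × 0.695 = 574 N

L = 574 N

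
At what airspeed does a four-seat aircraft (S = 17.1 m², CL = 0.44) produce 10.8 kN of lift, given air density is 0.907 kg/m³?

L = ½ρv²S·CL ⇒ v = √(2L/(ρ·S·CL))
v = √(2 × 10800 / (0.907 × 17.1 × 0.44)) = √3165 = 56.3 m/s

v = 56.3 m/s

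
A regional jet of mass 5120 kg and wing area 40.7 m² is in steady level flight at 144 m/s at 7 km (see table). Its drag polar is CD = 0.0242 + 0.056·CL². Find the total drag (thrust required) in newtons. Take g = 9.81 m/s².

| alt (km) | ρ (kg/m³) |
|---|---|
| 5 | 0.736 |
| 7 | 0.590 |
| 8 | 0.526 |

At 7 km, from the table: ρ = 0.590 kg/m³.
Weight W = mg = 5120 × 9.81 = 50227 N; in level flight L = W.
Dynamic pressure q = 0.5 × 0.59 × 144² = 6117 Pa.
CL = 2W/(ρv²S) = 2×50227/(0.59×144²×40.7) = 0.2017.
CD = 0.0242 + 0.056 × 0.2017² = 0.02648.
D = q·S·CD = 6117 × 40.7 × 0.02648 = 6592 N

D = 6590 N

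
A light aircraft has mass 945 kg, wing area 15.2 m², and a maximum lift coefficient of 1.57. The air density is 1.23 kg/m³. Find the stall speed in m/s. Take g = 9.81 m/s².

V_stall = 25.1 m/s

Stall occurs when L = W at CL,max. W = mg = 945 × 9.81 = 9270 N.
V_stall = √(2W/(ρ·S·CL,max)) = √(2 × 9270 / (1.23 × 15.2 × 1.57))
V_stall = √631.7 = 25.1 m/s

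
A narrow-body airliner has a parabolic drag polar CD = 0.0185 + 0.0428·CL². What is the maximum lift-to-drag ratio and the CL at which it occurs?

(L/D)max = 17.8, at CL = 0.657

For CD = CD0 + K·CL², (L/D)max occurs at CL* = √(CD0/K) and equals 1/(2√(K·CD0)).
(L/D)max = 1/(2√(0.0428 × 0.0185)) = 1/(2 × 0.02814) = 17.8
CL* = √(0.0185/0.0428) = 0.657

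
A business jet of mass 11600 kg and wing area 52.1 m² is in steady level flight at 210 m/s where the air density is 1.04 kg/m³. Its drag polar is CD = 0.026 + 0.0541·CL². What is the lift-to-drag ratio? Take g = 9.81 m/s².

Level flight ⇒ L = W = m·g = 11600 × 9.81 = 1.138×10^5 N.
q = ½ρv² = ½ × 1.04 × 210² = 22930 Pa.
CL = 2W/(ρv²S) = 2×1.138×10^5/(1.04×210²×52.1) = 0.09525.
CD = 0.026 + 0.0541 × 0.09525² = 0.02649.
L/D = CL/CD = 0.09525 / 0.02649 = 3.6

L/D = 3.6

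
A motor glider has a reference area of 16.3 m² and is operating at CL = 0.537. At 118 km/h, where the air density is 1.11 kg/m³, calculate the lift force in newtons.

Convert speed: v = 118 km/h ÷ 3.6 = 32.78 m/s.
L = ½ρv²S·CL = ½ × 1.11 × 32.78² × 16.3 × 0.537 = 5220 N ≈ 5.22 kN

L = 5220 N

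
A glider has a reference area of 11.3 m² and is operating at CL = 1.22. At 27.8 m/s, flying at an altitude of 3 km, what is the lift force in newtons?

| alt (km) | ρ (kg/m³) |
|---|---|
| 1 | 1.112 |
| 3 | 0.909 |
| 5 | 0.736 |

L = 4840 N

At 3 km, from the table: ρ = 0.909 kg/m³.
L = ½ρv²S·CL = ½ × 0.909 × 27.8² × 11.3 × 1.22 = 4840 N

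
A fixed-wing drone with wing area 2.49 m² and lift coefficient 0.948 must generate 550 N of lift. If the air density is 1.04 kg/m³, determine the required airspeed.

v = 21.2 m/s

L = ½ρv²S·CL ⇒ v = √(2L/(ρ·S·CL))
v = √(2 × 550 / (1.04 × 2.49 × 0.948)) = √448.1 = 21.2 m/s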